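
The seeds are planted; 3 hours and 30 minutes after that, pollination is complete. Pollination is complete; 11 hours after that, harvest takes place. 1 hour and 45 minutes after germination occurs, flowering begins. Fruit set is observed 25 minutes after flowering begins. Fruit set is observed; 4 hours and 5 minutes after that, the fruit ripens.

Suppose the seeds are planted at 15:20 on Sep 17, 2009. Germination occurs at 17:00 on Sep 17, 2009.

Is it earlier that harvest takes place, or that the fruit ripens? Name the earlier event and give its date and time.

The seeds are planted: 15:20 Sep 17, 2009.
Pollination is complete: 15:20 Sep 17, 2009 + 3h30m = 18:50 Sep 17, 2009.
Harvest takes place: 18:50 Sep 17, 2009 + 11h = 05:50 Sep 18, 2009.
Germination occurs: 17:00 Sep 17, 2009.
Flowering begins: 17:00 Sep 17, 2009 + 1h45m = 18:45 Sep 17, 2009.
Fruit set is observed: 18:45 Sep 17, 2009 + 25m = 19:10 Sep 17, 2009.
The fruit ripens: 19:10 Sep 17, 2009 + 4h05m = 23:15 Sep 17, 2009.
Comparing: harvest takes place at 05:50 Sep 18, 2009 vs the fruit ripens at 23:15 Sep 17, 2009. Earlier: the fruit ripens.

The fruit ripens — 23:15 on Sep 17, 2009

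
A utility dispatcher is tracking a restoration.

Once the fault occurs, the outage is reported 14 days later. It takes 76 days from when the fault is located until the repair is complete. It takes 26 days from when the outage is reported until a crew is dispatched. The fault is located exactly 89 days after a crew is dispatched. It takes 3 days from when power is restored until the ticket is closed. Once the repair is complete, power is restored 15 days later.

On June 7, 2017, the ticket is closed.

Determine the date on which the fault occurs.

October 27, 2016

The ticket is closed: Jun 7, 2017.
Power is restored: Jun 7, 2017 − 3 days = Jun 4, 2017.
The repair is complete: Jun 4, 2017 − 15 days = May 20, 2017.
The fault is located: May 20, 2017 − 76 days = Mar 5, 2017.
A crew is dispatched: Mar 5, 2017 − 89 days = Dec 6, 2016.
The outage is reported: Dec 6, 2016 − 26 days = Nov 10, 2016.
The fault occurs: Nov 10, 2016 − 14 days = Oct 27, 2016.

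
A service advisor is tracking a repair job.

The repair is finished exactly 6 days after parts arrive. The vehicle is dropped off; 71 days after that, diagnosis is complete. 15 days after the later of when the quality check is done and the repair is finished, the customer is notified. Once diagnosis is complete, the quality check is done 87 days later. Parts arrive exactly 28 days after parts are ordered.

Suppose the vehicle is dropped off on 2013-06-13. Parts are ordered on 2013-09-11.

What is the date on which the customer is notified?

The vehicle is dropped off: Jun 13, 2013.
Diagnosis is complete: Jun 13, 2013 + 71 days = Aug 23, 2013.
The quality check is done: Aug 23, 2013 + 87 days = Nov 18, 2013.
Parts are ordered: Sep 11, 2013.
Parts arrive: Sep 11, 2013 + 28 days = Oct 9, 2013.
The repair is finished: Oct 9, 2013 + 6 days = Oct 15, 2013.
Both prerequisites met — the quality check is done (Nov 18, 2013), the repair is finished (Oct 15, 2013); the later is Nov 18, 2013.
The customer is notified: Nov 18, 2013 + 15 days = Dec 3, 2013.

2013-12-03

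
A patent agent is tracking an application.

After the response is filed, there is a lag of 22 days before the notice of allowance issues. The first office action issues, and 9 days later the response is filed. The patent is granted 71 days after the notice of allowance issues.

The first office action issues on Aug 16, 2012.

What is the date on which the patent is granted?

Nov 26, 2012

The first office action issues: Aug 16, 2012.
The response is filed: Aug 16, 2012 + 9 days = Aug 25, 2012.
The notice of allowance issues: Aug 25, 2012 + 22 days = Sep 16, 2012.
The patent is granted: Sep 16, 2012 + 71 days = Nov 26, 2012.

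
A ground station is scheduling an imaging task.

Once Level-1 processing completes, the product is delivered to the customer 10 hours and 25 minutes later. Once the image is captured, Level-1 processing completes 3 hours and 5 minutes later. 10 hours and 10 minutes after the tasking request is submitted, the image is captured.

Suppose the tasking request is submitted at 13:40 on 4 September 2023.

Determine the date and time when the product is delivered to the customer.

The tasking request is submitted: 13:40 Sep 4, 2023.
The image is captured: 13:40 Sep 4, 2023 + 10h10m = 23:50 Sep 4, 2023.
Level-1 processing completes: 23:50 Sep 4, 2023 + 3h05m = 02:55 Sep 5, 2023.
The product is delivered to the customer: 02:55 Sep 5, 2023 + 10h25m = 13:20 Sep 5, 2023.

13:20 on 5 September 2023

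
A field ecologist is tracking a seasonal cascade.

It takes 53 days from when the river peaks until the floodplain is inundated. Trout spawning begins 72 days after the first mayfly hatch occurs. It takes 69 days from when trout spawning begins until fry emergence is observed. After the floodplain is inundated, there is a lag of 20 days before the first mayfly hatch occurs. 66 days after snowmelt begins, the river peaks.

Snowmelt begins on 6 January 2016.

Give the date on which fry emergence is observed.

12 October 2016

Snowmelt begins: Jan 6, 2016.
The river peaks: Jan 6, 2016 + 66 days = Mar 12, 2016.
The floodplain is inundated: Mar 12, 2016 + 53 days = May 4, 2016.
The first mayfly hatch occurs: May 4, 2016 + 20 days = May 24, 2016.
Trout spawning begins: May 24, 2016 + 72 days = Aug 4, 2016.
Fry emergence is observed: Aug 4, 2016 + 69 days = Oct 12, 2016.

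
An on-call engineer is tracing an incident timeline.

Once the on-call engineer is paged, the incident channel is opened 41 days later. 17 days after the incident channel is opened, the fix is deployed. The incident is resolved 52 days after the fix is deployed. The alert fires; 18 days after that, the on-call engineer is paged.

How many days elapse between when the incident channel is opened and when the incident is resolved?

Causal path: the incident channel is opened → the fix is deployed → the incident is resolved.
Total delay along the path: 17 + 52 = 69 days.

69 days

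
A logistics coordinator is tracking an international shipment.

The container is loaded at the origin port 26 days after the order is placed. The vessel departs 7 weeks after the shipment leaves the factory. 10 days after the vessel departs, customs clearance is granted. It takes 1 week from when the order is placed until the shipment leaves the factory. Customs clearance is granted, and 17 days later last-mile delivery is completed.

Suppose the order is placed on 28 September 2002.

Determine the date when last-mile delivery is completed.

The order is placed: Sep 28, 2002.
The shipment leaves the factory: Sep 28, 2002 + 1 week = Oct 5, 2002.
The vessel departs: Oct 5, 2002 + 7 weeks = Nov 23, 2002.
Customs clearance is granted: Nov 23, 2002 + 10 days = Dec 3, 2002.
Last-mile delivery is completed: Dec 3, 2002 + 17 days = Dec 20, 2002.

20 December 2002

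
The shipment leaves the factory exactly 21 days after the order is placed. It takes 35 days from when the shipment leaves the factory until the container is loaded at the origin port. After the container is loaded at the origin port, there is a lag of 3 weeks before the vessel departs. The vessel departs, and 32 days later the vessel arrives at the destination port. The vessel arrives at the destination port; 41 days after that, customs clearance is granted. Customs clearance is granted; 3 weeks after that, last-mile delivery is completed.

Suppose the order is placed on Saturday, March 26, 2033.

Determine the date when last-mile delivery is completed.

The order is placed: Mar 26, 2033.
The shipment leaves the factory: Mar 26, 2033 + 21 days = Apr 16, 2033.
The container is loaded at the origin port: Apr 16, 2033 + 35 days = May 21, 2033.
The vessel departs: May 21, 2033 + 3 weeks = Jun 11, 2033.
The vessel arrives at the destination port: Jun 11, 2033 + 32 days = Jul 13, 2033.
Customs clearance is granted: Jul 13, 2033 + 41 days = Aug 23, 2033.
Last-mile delivery is completed: Aug 23, 2033 + 3 weeks = Sep 13, 2033.

Tuesday, September 13, 2033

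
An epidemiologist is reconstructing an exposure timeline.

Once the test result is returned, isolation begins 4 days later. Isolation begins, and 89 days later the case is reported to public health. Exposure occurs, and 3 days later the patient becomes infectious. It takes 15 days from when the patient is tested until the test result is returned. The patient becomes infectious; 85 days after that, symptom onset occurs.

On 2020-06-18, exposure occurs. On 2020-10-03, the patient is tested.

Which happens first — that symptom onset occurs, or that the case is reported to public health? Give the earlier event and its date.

Symptom onset occurs — 2020-09-14

Exposure occurs: Jun 18, 2020.
The patient becomes infectious: Jun 18, 2020 + 3 days = Jun 21, 2020.
Symptom onset occurs: Jun 21, 2020 + 85 days = Sep 14, 2020.
The patient is tested: Oct 3, 2020.
The test result is returned: Oct 3, 2020 + 15 days = Oct 18, 2020.
Isolation begins: Oct 18, 2020 + 4 days = Oct 22, 2020.
The case is reported to public health: Oct 22, 2020 + 89 days = Jan 19, 2021.
Comparing: symptom onset occurs on Sep 14, 2020 vs the case is reported to public health on Jan 19, 2021. Earlier: symptom onset occurs.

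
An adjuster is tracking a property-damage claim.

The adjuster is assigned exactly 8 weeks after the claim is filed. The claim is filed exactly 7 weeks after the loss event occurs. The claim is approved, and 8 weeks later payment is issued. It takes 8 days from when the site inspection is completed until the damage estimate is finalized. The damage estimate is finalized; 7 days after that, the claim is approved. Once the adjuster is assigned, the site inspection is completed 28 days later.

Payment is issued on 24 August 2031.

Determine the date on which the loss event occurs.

Payment is issued: Aug 24, 2031.
The claim is approved: Aug 24, 2031 − 8 weeks = Jun 29, 2031.
The damage estimate is finalized: Jun 29, 2031 − 7 days = Jun 22, 2031.
The site inspection is completed: Jun 22, 2031 − 8 days = Jun 14, 2031.
The adjuster is assigned: Jun 14, 2031 − 28 days = May 17, 2031.
The claim is filed: May 17, 2031 − 8 weeks = Mar 22, 2031.
The loss event occurs: Mar 22, 2031 − 7 weeks = Feb 1, 2031.

1 February 2031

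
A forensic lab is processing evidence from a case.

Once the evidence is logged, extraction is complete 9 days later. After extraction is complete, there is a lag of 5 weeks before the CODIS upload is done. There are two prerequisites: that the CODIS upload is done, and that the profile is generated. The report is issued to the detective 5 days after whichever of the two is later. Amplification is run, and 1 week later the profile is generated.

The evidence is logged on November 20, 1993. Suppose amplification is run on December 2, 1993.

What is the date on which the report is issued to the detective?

The evidence is logged: Nov 20, 1993.
Extraction is complete: Nov 20, 1993 + 9 days = Nov 29, 1993.
The CODIS upload is done: Nov 29, 1993 + 5 weeks = Jan 3, 1994.
Amplification is run: Dec 2, 1993.
The profile is generated: Dec 2, 1993 + 1 week = Dec 9, 1993.
Both prerequisites met — the CODIS upload is done (Jan 3, 1994), the profile is generated (Dec 9, 1993); the later is Jan 3, 1994.
The report is issued to the detective: Jan 3, 1994 + 5 days = Jan 8, 1994.

January 8, 1994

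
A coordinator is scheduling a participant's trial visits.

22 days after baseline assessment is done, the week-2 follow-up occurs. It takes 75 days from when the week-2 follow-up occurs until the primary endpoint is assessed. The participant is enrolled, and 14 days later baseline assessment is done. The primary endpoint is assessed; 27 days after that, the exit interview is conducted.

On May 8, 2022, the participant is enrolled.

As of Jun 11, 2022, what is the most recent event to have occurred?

Baseline assessment is done

The participant is enrolled: May 8, 2022.
Baseline assessment is done: May 8, 2022 + 14 days = May 22, 2022.
The week-2 follow-up occurs: May 22, 2022 + 22 days = Jun 13, 2022.
The primary endpoint is assessed: Jun 13, 2022 + 75 days = Aug 27, 2022.
The exit interview is conducted: Aug 27, 2022 + 27 days = Sep 23, 2022.
Jun 11, 2022 falls between when baseline assessment is done (May 22, 2022) and when the week-2 follow-up occurs (Jun 13, 2022).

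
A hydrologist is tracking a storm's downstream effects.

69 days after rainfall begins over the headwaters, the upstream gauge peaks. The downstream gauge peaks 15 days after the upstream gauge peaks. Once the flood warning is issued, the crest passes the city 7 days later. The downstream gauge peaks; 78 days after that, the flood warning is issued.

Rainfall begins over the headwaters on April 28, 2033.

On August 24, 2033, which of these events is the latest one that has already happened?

The downstream gauge peaks

Rainfall begins over the headwaters: Apr 28, 2033.
The upstream gauge peaks: Apr 28, 2033 + 69 days = Jul 6, 2033.
The downstream gauge peaks: Jul 6, 2033 + 15 days = Jul 21, 2033.
The flood warning is issued: Jul 21, 2033 + 78 days = Oct 7, 2033.
The crest passes the city: Oct 7, 2033 + 7 days = Oct 14, 2033.
Aug 24, 2033 falls between when the downstream gauge peaks (Jul 21, 2033) and when the flood warning is issued (Oct 7, 2033).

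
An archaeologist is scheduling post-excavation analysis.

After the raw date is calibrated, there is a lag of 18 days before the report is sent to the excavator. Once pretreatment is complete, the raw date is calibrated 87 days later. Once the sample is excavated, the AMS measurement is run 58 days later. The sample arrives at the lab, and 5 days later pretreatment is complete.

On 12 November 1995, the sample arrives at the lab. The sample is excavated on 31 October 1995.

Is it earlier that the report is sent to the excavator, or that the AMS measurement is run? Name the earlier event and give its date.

The AMS measurement is run — 28 December 1995

The sample arrives at the lab: Nov 12, 1995.
Pretreatment is complete: Nov 12, 1995 + 5 days = Nov 17, 1995.
The raw date is calibrated: Nov 17, 1995 + 87 days = Feb 12, 1996.
The report is sent to the excavator: Feb 12, 1996 + 18 days = Mar 1, 1996.
The sample is excavated: Oct 31, 1995.
The AMS measurement is run: Oct 31, 1995 + 58 days = Dec 28, 1995.
Comparing: the report is sent to the excavator on Mar 1, 1996 vs the AMS measurement is run on Dec 28, 1995. Earlier: the AMS measurement is run.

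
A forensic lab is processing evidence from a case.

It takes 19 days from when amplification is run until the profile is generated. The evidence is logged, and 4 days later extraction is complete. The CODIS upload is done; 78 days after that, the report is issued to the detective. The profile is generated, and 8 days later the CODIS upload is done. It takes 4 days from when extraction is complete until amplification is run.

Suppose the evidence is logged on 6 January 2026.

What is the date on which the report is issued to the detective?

The evidence is logged: Jan 6, 2026.
Extraction is complete: Jan 6, 2026 + 4 days = Jan 10, 2026.
Amplification is run: Jan 10, 2026 + 4 days = Jan 14, 2026.
The profile is generated: Jan 14, 2026 + 19 days = Feb 2, 2026.
The CODIS upload is done: Feb 2, 2026 + 8 days = Feb 10, 2026.
The report is issued to the detective: Feb 10, 2026 + 78 days = Apr 29, 2026.

29 April 2026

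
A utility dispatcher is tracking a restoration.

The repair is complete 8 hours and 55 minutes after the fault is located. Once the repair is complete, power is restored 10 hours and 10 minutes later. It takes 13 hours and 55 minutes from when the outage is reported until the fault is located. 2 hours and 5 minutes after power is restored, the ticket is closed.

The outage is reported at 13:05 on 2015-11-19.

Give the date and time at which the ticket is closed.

The outage is reported: 13:05 Nov 19, 2015.
The fault is located: 13:05 Nov 19, 2015 + 13h55m = 03:00 Nov 20, 2015.
The repair is complete: 03:00 Nov 20, 2015 + 8h55m = 11:55 Nov 20, 2015.
Power is restored: 11:55 Nov 20, 2015 + 10h10m = 22:05 Nov 20, 2015.
The ticket is closed: 22:05 Nov 20, 2015 + 2h05m = 00:10 Nov 21, 2015.

00:10 on 2015-11-21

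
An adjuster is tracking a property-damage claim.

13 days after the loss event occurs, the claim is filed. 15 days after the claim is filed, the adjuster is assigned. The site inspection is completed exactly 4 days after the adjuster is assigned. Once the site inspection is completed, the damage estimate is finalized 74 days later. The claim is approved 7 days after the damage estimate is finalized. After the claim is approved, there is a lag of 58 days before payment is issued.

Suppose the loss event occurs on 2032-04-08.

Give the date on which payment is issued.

The loss event occurs: Apr 8, 2032.
The claim is filed: Apr 8, 2032 + 13 days = Apr 21, 2032.
The adjuster is assigned: Apr 21, 2032 + 15 days = May 6, 2032.
The site inspection is completed: May 6, 2032 + 4 days = May 10, 2032.
The damage estimate is finalized: May 10, 2032 + 74 days = Jul 23, 2032.
The claim is approved: Jul 23, 2032 + 7 days = Jul 30, 2032.
Payment is issued: Jul 30, 2032 + 58 days = Sep 26, 2032.

2032-09-26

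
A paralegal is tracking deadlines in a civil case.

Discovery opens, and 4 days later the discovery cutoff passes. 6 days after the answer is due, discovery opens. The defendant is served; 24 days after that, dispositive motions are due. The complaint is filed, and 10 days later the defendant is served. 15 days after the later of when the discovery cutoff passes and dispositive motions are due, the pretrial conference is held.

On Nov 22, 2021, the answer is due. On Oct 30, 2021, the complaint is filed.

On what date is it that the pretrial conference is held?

The answer is due: Nov 22, 2021.
Discovery opens: Nov 22, 2021 + 6 days = Nov 28, 2021.
The discovery cutoff passes: Nov 28, 2021 + 4 days = Dec 2, 2021.
The complaint is filed: Oct 30, 2021.
The defendant is served: Oct 30, 2021 + 10 days = Nov 9, 2021.
Dispositive motions are due: Nov 9, 2021 + 24 days = Dec 3, 2021.
Both prerequisites met — the discovery cutoff passes (Dec 2, 2021), dispositive motions are due (Dec 3, 2021); the later is Dec 3, 2021.
The pretrial conference is held: Dec 3, 2021 + 15 days = Dec 18, 2021.

Dec 18, 2021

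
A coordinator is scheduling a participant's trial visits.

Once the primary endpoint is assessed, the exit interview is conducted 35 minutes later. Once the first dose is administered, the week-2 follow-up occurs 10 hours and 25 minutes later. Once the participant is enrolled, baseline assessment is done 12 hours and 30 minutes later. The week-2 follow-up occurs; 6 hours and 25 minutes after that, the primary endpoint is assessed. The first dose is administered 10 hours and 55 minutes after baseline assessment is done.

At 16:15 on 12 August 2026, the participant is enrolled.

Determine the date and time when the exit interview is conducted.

09:05 on 14 August 2026

The participant is enrolled: 16:15 Aug 12, 2026.
Baseline assessment is done: 16:15 Aug 12, 2026 + 12h30m = 04:45 Aug 13, 2026.
The first dose is administered: 04:45 Aug 13, 2026 + 10h55m = 15:40 Aug 13, 2026.
The week-2 follow-up occurs: 15:40 Aug 13, 2026 + 10h25m = 02:05 Aug 14, 2026.
The primary endpoint is assessed: 02:05 Aug 14, 2026 + 6h25m = 08:30 Aug 14, 2026.
The exit interview is conducted: 08:30 Aug 14, 2026 + 35m = 09:05 Aug 14, 2026.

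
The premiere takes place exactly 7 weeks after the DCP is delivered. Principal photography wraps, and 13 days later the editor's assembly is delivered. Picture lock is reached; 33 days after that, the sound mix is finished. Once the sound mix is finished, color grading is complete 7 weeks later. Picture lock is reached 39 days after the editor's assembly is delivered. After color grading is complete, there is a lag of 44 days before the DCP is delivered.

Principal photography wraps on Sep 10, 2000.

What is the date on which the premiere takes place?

Principal photography wraps: Sep 10, 2000.
The editor's assembly is delivered: Sep 10, 2000 + 13 days = Sep 23, 2000.
Picture lock is reached: Sep 23, 2000 + 39 days = Nov 1, 2000.
The sound mix is finished: Nov 1, 2000 + 33 days = Dec 4, 2000.
Color grading is complete: Dec 4, 2000 + 7 weeks = Jan 22, 2001.
The DCP is delivered: Jan 22, 2001 + 44 days = Mar 7, 2001.
The premiere takes place: Mar 7, 2001 + 7 weeks = Apr 25, 2001.

Apr 25, 2001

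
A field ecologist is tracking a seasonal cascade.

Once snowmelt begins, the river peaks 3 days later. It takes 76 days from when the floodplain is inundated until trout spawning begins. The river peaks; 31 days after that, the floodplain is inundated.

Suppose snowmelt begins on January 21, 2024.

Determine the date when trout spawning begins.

Snowmelt begins: Jan 21, 2024.
The river peaks: Jan 21, 2024 + 3 days = Jan 24, 2024.
The floodplain is inundated: Jan 24, 2024 + 31 days = Feb 24, 2024.
Trout spawning begins: Feb 24, 2024 + 76 days = May 10, 2024.

May 10, 2024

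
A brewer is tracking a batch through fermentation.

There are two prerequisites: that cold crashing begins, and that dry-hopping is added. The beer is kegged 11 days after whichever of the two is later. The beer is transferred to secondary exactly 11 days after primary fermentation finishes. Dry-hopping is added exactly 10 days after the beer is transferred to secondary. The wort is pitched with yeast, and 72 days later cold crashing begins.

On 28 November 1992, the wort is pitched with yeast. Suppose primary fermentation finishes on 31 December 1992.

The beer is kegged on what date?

The wort is pitched with yeast: Nov 28, 1992.
Cold crashing begins: Nov 28, 1992 + 72 days = Feb 8, 1993.
Primary fermentation finishes: Dec 31, 1992.
The beer is transferred to secondary: Dec 31, 1992 + 11 days = Jan 11, 1993.
Dry-hopping is added: Jan 11, 1993 + 10 days = Jan 21, 1993.
Both prerequisites met — cold crashing begins (Feb 8, 1993), dry-hopping is added (Jan 21, 1993); the later is Feb 8, 1993.
The beer is kegged: Feb 8, 1993 + 11 days = Feb 19, 1993.

19 February 1993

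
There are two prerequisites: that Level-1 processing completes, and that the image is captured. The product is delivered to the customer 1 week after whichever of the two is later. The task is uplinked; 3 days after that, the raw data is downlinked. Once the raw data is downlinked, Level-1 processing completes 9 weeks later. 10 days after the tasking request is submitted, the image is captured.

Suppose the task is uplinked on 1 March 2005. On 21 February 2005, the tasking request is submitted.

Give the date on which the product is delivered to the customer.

The task is uplinked: Mar 1, 2005.
The raw data is downlinked: Mar 1, 2005 + 3 days = Mar 4, 2005.
Level-1 processing completes: Mar 4, 2005 + 9 weeks = May 6, 2005.
The tasking request is submitted: Feb 21, 2005.
The image is captured: Feb 21, 2005 + 10 days = Mar 3, 2005.
Both prerequisites met — Level-1 processing completes (May 6, 2005), the image is captured (Mar 3, 2005); the later is May 6, 2005.
The product is delivered to the customer: May 6, 2005 + 1 week = May 13, 2005.

13 May 2005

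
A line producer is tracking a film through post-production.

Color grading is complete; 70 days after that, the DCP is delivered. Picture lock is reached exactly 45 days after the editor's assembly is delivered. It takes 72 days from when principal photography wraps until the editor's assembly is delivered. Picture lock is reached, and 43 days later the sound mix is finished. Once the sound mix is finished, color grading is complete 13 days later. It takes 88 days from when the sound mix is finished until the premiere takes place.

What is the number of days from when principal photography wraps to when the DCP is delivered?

Causal path: principal photography wraps → the editor's assembly is delivered → picture lock is reached → the sound mix is finished → color grading is complete → the DCP is delivered.
Total delay along the path: 72 + 45 + 43 + 13 + 70 = 243 days.

243 days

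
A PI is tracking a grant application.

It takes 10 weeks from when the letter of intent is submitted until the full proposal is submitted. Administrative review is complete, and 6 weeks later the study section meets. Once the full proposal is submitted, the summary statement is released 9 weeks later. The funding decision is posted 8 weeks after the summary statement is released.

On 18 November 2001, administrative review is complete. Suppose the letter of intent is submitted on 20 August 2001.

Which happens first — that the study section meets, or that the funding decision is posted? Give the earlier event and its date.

The study section meets — 30 December 2001

Administrative review is complete: Nov 18, 2001.
The study section meets: Nov 18, 2001 + 6 weeks = Dec 30, 2001.
The letter of intent is submitted: Aug 20, 2001.
The full proposal is submitted: Aug 20, 2001 + 10 weeks = Oct 29, 2001.
The summary statement is released: Oct 29, 2001 + 9 weeks = Dec 31, 2001.
The funding decision is posted: Dec 31, 2001 + 8 weeks = Feb 25, 2002.
Comparing: the study section meets on Dec 30, 2001 vs the funding decision is posted on Feb 25, 2002. Earlier: the study section meets.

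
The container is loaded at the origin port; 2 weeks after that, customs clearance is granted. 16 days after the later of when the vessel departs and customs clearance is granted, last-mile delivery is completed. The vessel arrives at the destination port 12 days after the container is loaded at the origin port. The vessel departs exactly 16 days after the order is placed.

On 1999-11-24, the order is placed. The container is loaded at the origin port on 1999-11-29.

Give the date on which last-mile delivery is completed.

1999-12-29

The order is placed: Nov 24, 1999.
The vessel departs: Nov 24, 1999 + 16 days = Dec 10, 1999.
The container is loaded at the origin port: Nov 29, 1999.
Customs clearance is granted: Nov 29, 1999 + 2 weeks = Dec 13, 1999.
Both prerequisites met — the vessel departs (Dec 10, 1999), customs clearance is granted (Dec 13, 1999); the later is Dec 13, 1999.
Last-mile delivery is completed: Dec 13, 1999 + 16 days = Dec 29, 1999.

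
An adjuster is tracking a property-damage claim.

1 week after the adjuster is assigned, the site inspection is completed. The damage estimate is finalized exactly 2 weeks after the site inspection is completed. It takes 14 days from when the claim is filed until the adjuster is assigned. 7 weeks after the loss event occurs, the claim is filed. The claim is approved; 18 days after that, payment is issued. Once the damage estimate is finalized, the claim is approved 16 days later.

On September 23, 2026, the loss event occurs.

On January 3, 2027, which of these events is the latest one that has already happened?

The loss event occurs: Sep 23, 2026.
The claim is filed: Sep 23, 2026 + 7 weeks = Nov 11, 2026.
The adjuster is assigned: Nov 11, 2026 + 14 days = Nov 25, 2026.
The site inspection is completed: Nov 25, 2026 + 1 week = Dec 2, 2026.
The damage estimate is finalized: Dec 2, 2026 + 2 weeks = Dec 16, 2026.
The claim is approved: Dec 16, 2026 + 16 days = Jan 1, 2027.
Payment is issued: Jan 1, 2027 + 18 days = Jan 19, 2027.
Jan 3, 2027 falls between when the claim is approved (Jan 1, 2027) and when payment is issued (Jan 19, 2027).

The claim is approved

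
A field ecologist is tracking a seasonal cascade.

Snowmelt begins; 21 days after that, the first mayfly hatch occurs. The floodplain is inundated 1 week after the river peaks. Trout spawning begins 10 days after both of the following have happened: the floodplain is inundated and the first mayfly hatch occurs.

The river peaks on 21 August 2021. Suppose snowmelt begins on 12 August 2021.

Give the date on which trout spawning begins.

12 September 2021

The river peaks: Aug 21, 2021.
The floodplain is inundated: Aug 21, 2021 + 1 week = Aug 28, 2021.
Snowmelt begins: Aug 12, 2021.
The first mayfly hatch occurs: Aug 12, 2021 + 21 days = Sep 2, 2021.
Both prerequisites met — the floodplain is inundated (Aug 28, 2021), the first mayfly hatch occurs (Sep 2, 2021); the later is Sep 2, 2021.
Trout spawning begins: Sep 2, 2021 + 10 days = Sep 12, 2021.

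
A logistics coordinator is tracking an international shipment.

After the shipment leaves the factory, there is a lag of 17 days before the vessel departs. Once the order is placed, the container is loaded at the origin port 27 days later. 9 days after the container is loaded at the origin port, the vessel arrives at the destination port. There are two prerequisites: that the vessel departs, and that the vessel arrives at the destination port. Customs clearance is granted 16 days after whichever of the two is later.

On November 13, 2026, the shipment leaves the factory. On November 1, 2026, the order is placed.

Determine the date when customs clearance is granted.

The shipment leaves the factory: Nov 13, 2026.
The vessel departs: Nov 13, 2026 + 17 days = Nov 30, 2026.
The order is placed: Nov 1, 2026.
The container is loaded at the origin port: Nov 1, 2026 + 27 days = Nov 28, 2026.
The vessel arrives at the destination port: Nov 28, 2026 + 9 days = Dec 7, 2026.
Both prerequisites met — the vessel departs (Nov 30, 2026), the vessel arrives at the destination port (Dec 7, 2026); the later is Dec 7, 2026.
Customs clearance is granted: Dec 7, 2026 + 16 days = Dec 23, 2026.

December 23, 2026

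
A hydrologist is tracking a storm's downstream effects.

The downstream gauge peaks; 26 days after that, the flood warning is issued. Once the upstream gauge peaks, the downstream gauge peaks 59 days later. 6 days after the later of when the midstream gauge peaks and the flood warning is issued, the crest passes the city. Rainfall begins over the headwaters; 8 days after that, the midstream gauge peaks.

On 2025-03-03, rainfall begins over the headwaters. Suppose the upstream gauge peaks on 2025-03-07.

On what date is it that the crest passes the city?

Rainfall begins over the headwaters: Mar 3, 2025.
The midstream gauge peaks: Mar 3, 2025 + 8 days = Mar 11, 2025.
The upstream gauge peaks: Mar 7, 2025.
The downstream gauge peaks: Mar 7, 2025 + 59 days = May 5, 2025.
The flood warning is issued: May 5, 2025 + 26 days = May 31, 2025.
Both prerequisites met — the midstream gauge peaks (Mar 11, 2025), the flood warning is issued (May 31, 2025); the later is May 31, 2025.
The crest passes the city: May 31, 2025 + 6 days = Jun 6, 2025.

2025-06-06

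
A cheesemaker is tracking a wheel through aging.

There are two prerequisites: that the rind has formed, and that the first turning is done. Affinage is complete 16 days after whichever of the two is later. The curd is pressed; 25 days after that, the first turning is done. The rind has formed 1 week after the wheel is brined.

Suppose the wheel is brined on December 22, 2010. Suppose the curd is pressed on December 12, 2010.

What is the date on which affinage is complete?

January 22, 2011

The wheel is brined: Dec 22, 2010.
The rind has formed: Dec 22, 2010 + 1 week = Dec 29, 2010.
The curd is pressed: Dec 12, 2010.
The first turning is done: Dec 12, 2010 + 25 days = Jan 6, 2011.
Both prerequisites met — the rind has formed (Dec 29, 2010), the first turning is done (Jan 6, 2011); the later is Jan 6, 2011.
Affinage is complete: Jan 6, 2011 + 16 days = Jan 22, 2011.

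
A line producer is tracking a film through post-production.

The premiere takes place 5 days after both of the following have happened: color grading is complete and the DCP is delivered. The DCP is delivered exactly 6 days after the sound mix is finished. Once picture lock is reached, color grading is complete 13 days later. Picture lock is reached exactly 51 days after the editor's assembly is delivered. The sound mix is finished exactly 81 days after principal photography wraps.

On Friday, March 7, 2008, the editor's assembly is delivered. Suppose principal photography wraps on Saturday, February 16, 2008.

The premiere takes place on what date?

Sunday, May 18, 2008

The editor's assembly is delivered: Mar 7, 2008.
Picture lock is reached: Mar 7, 2008 + 51 days = Apr 27, 2008.
Color grading is complete: Apr 27, 2008 + 13 days = May 10, 2008.
Principal photography wraps: Feb 16, 2008.
The sound mix is finished: Feb 16, 2008 + 81 days = May 7, 2008.
The DCP is delivered: May 7, 2008 + 6 days = May 13, 2008.
Both prerequisites met — color grading is complete (May 10, 2008), the DCP is delivered (May 13, 2008); the later is May 13, 2008.
The premiere takes place: May 13, 2008 + 5 days = May 18, 2008.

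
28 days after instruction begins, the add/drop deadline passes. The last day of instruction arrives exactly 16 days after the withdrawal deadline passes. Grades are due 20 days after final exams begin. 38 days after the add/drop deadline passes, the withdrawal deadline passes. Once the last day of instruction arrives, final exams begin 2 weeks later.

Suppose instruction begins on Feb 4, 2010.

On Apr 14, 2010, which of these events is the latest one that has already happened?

The withdrawal deadline passes

Instruction begins: Feb 4, 2010.
The add/drop deadline passes: Feb 4, 2010 + 28 days = Mar 4, 2010.
The withdrawal deadline passes: Mar 4, 2010 + 38 days = Apr 11, 2010.
The last day of instruction arrives: Apr 11, 2010 + 16 days = Apr 27, 2010.
Final exams begin: Apr 27, 2010 + 2 weeks = May 11, 2010.
Grades are due: May 11, 2010 + 20 days = May 31, 2010.
Apr 14, 2010 falls between when the withdrawal deadline passes (Apr 11, 2010) and when the last day of instruction arrives (Apr 27, 2010).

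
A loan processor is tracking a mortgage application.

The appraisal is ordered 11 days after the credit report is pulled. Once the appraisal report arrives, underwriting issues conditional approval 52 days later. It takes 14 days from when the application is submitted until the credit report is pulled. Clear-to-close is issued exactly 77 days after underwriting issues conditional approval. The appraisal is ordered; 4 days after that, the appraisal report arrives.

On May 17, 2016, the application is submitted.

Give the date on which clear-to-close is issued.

Oct 22, 2016

The application is submitted: May 17, 2016.
The credit report is pulled: May 17, 2016 + 14 days = May 31, 2016.
The appraisal is ordered: May 31, 2016 + 11 days = Jun 11, 2016.
The appraisal report arrives: Jun 11, 2016 + 4 days = Jun 15, 2016.
Underwriting issues conditional approval: Jun 15, 2016 + 52 days = Aug 6, 2016.
Clear-to-close is issued: Aug 6, 2016 + 77 days = Oct 22, 2016.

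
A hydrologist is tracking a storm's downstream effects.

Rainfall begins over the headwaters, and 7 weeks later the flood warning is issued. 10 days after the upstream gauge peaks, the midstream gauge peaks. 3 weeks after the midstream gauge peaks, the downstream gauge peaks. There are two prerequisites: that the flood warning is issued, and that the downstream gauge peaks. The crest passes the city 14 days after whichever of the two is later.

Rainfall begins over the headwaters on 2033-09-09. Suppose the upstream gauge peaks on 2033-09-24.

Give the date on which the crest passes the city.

Rainfall begins over the headwaters: Sep 9, 2033.
The flood warning is issued: Sep 9, 2033 + 7 weeks = Oct 28, 2033.
The upstream gauge peaks: Sep 24, 2033.
The midstream gauge peaks: Sep 24, 2033 + 10 days = Oct 4, 2033.
The downstream gauge peaks: Oct 4, 2033 + 3 weeks = Oct 25, 2033.
Both prerequisites met — the flood warning is issued (Oct 28, 2033), the downstream gauge peaks (Oct 25, 2033); the later is Oct 28, 2033.
The crest passes the city: Oct 28, 2033 + 14 days = Nov 11, 2033.

2033-11-11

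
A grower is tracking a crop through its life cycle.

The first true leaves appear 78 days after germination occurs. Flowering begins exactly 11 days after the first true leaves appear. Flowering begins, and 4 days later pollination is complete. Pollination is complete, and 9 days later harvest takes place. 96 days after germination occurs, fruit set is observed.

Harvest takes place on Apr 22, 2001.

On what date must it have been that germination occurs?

Jan 10, 2001

Harvest takes place: Apr 22, 2001.
Pollination is complete: Apr 22, 2001 − 9 days = Apr 13, 2001.
Flowering begins: Apr 13, 2001 − 4 days = Apr 9, 2001.
The first true leaves appear: Apr 9, 2001 − 11 days = Mar 29, 2001.
Germination occurs: Mar 29, 2001 − 78 days = Jan 10, 2001.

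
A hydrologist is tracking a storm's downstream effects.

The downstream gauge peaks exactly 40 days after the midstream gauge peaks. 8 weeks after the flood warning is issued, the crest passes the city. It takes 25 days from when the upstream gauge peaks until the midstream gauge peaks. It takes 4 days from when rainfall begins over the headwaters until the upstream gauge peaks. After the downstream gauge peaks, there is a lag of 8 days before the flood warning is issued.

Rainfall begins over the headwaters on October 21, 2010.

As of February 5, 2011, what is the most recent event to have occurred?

Rainfall begins over the headwaters: Oct 21, 2010.
The upstream gauge peaks: Oct 21, 2010 + 4 days = Oct 25, 2010.
The midstream gauge peaks: Oct 25, 2010 + 25 days = Nov 19, 2010.
The downstream gauge peaks: Nov 19, 2010 + 40 days = Dec 29, 2010.
The flood warning is issued: Dec 29, 2010 + 8 days = Jan 6, 2011.
The crest passes the city: Jan 6, 2011 + 8 weeks = Mar 3, 2011.
Feb 5, 2011 falls between when the flood warning is issued (Jan 6, 2011) and when the crest passes the city (Mar 3, 2011).

The flood warning is issued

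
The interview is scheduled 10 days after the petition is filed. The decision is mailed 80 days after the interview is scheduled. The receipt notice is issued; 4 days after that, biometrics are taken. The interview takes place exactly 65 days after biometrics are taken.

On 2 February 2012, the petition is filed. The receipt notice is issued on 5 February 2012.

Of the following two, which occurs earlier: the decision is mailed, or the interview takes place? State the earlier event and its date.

The petition is filed: Feb 2, 2012.
The interview is scheduled: Feb 2, 2012 + 10 days = Feb 12, 2012.
The decision is mailed: Feb 12, 2012 + 80 days = May 2, 2012.
The receipt notice is issued: Feb 5, 2012.
Biometrics are taken: Feb 5, 2012 + 4 days = Feb 9, 2012.
The interview takes place: Feb 9, 2012 + 65 days = Apr 14, 2012.
Comparing: the decision is mailed on May 2, 2012 vs the interview takes place on Apr 14, 2012. Earlier: the interview takes place.

The interview takes place — 14 April 2012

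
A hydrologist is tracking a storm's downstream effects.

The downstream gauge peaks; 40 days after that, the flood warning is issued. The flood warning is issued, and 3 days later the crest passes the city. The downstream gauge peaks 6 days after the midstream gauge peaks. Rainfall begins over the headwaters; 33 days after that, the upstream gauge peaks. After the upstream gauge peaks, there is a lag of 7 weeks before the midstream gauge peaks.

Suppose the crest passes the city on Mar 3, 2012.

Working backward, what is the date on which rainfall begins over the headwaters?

The crest passes the city: Mar 3, 2012.
The flood warning is issued: Mar 3, 2012 − 3 days = Feb 29, 2012.
The downstream gauge peaks: Feb 29, 2012 − 40 days = Jan 20, 2012.
The midstream gauge peaks: Jan 20, 2012 − 6 days = Jan 14, 2012.
The upstream gauge peaks: Jan 14, 2012 − 7 weeks = Nov 26, 2011.
Rainfall begins over the headwaters: Nov 26, 2011 − 33 days = Oct 24, 2011.

Oct 24, 2011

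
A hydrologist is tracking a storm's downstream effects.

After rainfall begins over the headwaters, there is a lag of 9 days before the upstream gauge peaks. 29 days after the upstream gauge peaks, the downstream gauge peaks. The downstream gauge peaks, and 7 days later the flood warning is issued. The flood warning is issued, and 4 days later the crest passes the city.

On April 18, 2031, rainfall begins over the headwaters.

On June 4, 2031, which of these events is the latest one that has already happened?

Rainfall begins over the headwaters: Apr 18, 2031.
The upstream gauge peaks: Apr 18, 2031 + 9 days = Apr 27, 2031.
The downstream gauge peaks: Apr 27, 2031 + 29 days = May 26, 2031.
The flood warning is issued: May 26, 2031 + 7 days = Jun 2, 2031.
The crest passes the city: Jun 2, 2031 + 4 days = Jun 6, 2031.
Jun 4, 2031 falls between when the flood warning is issued (Jun 2, 2031) and when the crest passes the city (Jun 6, 2031).

The flood warning is issued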